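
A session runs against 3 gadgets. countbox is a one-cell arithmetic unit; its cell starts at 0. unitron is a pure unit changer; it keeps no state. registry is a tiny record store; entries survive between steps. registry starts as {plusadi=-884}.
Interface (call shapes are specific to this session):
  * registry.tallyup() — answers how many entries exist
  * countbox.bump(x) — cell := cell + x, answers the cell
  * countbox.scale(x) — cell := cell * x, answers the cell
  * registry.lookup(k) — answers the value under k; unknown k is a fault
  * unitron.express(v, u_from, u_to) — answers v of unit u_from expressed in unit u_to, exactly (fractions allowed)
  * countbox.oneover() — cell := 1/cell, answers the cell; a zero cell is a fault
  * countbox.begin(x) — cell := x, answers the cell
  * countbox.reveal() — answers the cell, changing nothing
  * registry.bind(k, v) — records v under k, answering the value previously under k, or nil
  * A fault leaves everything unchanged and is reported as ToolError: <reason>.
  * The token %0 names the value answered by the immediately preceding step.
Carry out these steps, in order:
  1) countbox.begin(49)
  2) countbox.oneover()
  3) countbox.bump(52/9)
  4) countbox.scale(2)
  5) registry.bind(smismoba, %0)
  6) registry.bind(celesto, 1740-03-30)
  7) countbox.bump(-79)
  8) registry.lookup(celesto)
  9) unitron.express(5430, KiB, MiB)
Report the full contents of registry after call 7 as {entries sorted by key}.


~$ begin x='49'
= 49
~$ oneover
= 1/49
~$ bump x='52/9'
= 2557/441
~$ scale x='2'
= 5114/441
~$ bind k='smismoba' v='%0'
= nil
~$ bind k='celesto' v='1740-03-30'
= nil
~$ bump x='-79'
= -29725/441
~$ lookup k='celesto'
= 1740-03-30
~$ express v='5430' u_from='KiB' u_to='MiB'
= 2715/512

Answer: {celesto=1740-03-30, plusadi=-884, smismoba=5114/441}


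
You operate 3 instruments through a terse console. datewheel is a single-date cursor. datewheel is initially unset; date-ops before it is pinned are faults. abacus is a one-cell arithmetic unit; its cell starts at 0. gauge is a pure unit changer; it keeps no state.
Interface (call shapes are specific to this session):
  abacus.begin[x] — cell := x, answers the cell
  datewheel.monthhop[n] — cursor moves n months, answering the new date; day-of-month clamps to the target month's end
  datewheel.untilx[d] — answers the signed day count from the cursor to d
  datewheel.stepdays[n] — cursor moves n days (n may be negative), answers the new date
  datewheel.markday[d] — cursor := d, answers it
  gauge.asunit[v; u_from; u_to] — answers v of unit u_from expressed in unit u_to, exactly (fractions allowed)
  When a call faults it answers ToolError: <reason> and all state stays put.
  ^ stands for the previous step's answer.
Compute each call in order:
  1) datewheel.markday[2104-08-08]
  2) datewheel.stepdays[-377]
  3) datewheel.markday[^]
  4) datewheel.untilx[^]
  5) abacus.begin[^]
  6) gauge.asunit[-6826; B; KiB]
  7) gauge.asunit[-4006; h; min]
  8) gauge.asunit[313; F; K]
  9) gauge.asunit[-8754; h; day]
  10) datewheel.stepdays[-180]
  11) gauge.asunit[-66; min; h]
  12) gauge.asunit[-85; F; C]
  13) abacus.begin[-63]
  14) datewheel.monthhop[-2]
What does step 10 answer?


>>> markday d→2104-08-08
  2104-08-08
>>> stepdays n→-377
  2103-07-28
>>> markday d→^
  2103-07-28
>>> untilx d→^
  0
>>> begin x→^
  0
>>> asunit v→-6826 u_from→B u_to→KiB
  -3413/512
>>> asunit v→-4006 u_from→h u_to→min
  -240360
>>> asunit v→313 u_from→F u_to→K
  77267/180
>>> asunit v→-8754 u_from→h u_to→day
  -1459/4
>>> stepdays n→-180
  2103-01-29
>>> asunit v→-66 u_from→min u_to→h
  -11/10
>>> asunit v→-85 u_from→F u_to→C
  -65
>>> begin x→-63
  -63
>>> monthhop n→-2
  2102-11-29

Answer: 2103-01-29


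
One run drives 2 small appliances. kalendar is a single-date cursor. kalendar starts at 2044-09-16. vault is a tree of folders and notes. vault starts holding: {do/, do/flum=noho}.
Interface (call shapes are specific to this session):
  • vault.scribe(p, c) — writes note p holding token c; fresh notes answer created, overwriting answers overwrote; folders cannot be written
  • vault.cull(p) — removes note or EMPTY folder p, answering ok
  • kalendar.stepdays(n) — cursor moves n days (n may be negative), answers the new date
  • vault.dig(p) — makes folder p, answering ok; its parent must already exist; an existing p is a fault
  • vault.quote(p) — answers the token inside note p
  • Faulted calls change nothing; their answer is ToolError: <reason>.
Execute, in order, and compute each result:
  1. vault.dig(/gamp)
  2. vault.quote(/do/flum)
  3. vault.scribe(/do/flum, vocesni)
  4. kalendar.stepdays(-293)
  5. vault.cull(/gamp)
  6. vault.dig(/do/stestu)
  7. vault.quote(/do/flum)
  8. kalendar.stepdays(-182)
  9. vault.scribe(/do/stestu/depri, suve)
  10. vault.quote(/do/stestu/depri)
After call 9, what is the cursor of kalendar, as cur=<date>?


-- 1. vault.dig(/gamp) : ok
-- 2. vault.quote(/do/flum) : noho
-- 3. vault.scribe(/do/flum, vocesni) : overwrote
-- 4. kalendar.stepdays(-293) : 2043-11-28
-- 5. vault.cull(/gamp) : ok
-- 6. vault.dig(/do/stestu) : ok
-- 7. vault.quote(/do/flum) : vocesni
-- 8. kalendar.stepdays(-182) : 2043-05-30
-- 9. vault.scribe(/do/stestu/depri, suve) : created
-- 10. vault.quote(/do/stestu/depri) : suve

Answer: cur=2043-05-30


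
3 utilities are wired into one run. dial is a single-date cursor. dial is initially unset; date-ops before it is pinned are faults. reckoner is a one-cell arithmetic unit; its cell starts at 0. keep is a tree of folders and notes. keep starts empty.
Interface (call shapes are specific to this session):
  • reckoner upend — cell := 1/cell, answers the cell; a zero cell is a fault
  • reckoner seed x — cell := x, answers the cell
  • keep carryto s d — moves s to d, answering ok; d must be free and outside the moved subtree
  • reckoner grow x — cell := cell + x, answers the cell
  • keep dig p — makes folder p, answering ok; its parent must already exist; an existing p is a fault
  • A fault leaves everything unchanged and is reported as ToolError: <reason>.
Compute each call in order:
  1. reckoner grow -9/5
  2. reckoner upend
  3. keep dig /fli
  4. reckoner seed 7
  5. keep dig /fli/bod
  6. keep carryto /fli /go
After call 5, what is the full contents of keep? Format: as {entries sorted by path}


Answer: {fli/, fli/bod/}

Derivation:
Then reckoner grow passing x='-9/5', → -9/5.
I invoke reckoner upend, giving -5/9.
Now I run keep dig passing p='/fli', → ok.
I run reckoner seed passing x='7', and see 7.
Next I call keep dig passing p='/fli/bod', giving ok.
Then keep carryto passing s='/fli', d='/go', which returns ok.


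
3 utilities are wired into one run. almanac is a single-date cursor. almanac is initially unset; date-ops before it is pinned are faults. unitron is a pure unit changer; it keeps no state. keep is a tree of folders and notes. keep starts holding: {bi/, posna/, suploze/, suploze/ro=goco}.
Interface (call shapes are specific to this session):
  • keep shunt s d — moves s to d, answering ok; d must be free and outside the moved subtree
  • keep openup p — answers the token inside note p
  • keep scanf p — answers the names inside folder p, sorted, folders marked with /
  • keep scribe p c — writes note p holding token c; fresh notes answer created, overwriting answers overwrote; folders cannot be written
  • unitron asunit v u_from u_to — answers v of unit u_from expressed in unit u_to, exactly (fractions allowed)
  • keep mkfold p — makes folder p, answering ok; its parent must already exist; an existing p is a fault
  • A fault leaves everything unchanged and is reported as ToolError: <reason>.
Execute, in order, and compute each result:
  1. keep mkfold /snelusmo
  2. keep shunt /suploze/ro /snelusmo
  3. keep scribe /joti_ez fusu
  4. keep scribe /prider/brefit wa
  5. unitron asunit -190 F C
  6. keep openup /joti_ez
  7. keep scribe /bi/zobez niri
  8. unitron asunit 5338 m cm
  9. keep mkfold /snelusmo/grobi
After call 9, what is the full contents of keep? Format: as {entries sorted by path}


Answer: {bi/, bi/zobez=niri, joti_ez=fusu, posna/, snelusmo/, snelusmo/grobi/, suploze/, suploze/ro=goco}

Derivation:
# 1. keep mkfold(p='/snelusmo') : ok
# 2. keep shunt(s='/suploze/ro', d='/snelusmo') : ToolError: exists
# 3. keep scribe(p='/joti_ez', c='fusu') : created
# 4. keep scribe(p='/prider/brefit', c='wa') : ToolError: no parent
# 5. unitron asunit(v='-190', u_from='F', u_to='C') : -370/3
# 6. keep openup(p='/joti_ez') : fusu
# 7. keep scribe(p='/bi/zobez', c='niri') : created
# 8. unitron asunit(v='5338', u_from='m', u_to='cm') : 533800
# 9. keep mkfold(p='/snelusmo/grobi') : ok


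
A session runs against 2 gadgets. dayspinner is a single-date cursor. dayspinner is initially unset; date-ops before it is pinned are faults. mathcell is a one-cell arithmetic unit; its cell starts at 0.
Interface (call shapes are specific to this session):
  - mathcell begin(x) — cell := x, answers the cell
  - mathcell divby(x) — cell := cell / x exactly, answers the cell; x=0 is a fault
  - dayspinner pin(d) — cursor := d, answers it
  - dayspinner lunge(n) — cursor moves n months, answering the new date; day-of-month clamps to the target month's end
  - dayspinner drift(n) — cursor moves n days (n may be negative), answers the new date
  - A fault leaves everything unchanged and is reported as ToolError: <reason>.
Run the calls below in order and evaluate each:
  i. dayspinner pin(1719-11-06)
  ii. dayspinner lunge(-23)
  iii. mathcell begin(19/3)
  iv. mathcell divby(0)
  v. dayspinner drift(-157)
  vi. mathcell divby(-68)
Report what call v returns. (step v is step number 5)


Answer: 1717-07-02

Derivation:
% dayspinner pin d=1719-11-06
:: 1719-11-06
% dayspinner lunge n=-23
:: 1717-12-06
% mathcell begin x=19/3
:: 19/3
% mathcell divby x=0
:: ToolError: division by zero
% dayspinner drift n=-157
:: 1717-07-02
% mathcell divby x=-68
:: -19/204


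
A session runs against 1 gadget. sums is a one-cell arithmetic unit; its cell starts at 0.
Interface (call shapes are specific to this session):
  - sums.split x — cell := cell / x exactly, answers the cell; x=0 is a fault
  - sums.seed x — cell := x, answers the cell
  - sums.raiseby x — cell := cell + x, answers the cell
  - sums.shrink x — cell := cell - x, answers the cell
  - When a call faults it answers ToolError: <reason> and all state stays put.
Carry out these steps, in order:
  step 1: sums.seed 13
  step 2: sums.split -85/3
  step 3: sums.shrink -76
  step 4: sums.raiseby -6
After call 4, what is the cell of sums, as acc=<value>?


Do: seed[x: 13]
See: 13
Do: split[x: -85/3]
See: -39/85
Do: shrink[x: -76]
See: 6421/85
Do: raiseby[x: -6]
See: 5911/85

Answer: acc=5911/85


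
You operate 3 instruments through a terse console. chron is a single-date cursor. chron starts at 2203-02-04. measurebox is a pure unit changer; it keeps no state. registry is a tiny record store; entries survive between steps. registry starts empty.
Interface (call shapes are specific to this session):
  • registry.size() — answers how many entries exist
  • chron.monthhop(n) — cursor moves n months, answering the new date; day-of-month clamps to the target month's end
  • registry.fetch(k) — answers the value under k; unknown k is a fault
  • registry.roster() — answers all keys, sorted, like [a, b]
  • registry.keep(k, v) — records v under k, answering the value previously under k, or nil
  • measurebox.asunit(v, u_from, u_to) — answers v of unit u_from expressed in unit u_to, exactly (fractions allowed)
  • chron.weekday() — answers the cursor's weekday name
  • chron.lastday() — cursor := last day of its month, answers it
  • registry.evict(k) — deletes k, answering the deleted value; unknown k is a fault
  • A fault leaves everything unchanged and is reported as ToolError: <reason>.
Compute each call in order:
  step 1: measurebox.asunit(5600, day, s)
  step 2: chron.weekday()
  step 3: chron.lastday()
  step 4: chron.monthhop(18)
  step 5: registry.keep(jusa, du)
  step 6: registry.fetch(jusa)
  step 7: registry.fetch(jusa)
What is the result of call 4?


% asunit 5600 day s
  483840000
% weekday
  Friday
% lastday
  2203-02-28
% monthhop 18
  2204-08-28
% keep jusa du
  nil
% fetch jusa
  du
% fetch jusa
  du

Answer: 2204-08-28


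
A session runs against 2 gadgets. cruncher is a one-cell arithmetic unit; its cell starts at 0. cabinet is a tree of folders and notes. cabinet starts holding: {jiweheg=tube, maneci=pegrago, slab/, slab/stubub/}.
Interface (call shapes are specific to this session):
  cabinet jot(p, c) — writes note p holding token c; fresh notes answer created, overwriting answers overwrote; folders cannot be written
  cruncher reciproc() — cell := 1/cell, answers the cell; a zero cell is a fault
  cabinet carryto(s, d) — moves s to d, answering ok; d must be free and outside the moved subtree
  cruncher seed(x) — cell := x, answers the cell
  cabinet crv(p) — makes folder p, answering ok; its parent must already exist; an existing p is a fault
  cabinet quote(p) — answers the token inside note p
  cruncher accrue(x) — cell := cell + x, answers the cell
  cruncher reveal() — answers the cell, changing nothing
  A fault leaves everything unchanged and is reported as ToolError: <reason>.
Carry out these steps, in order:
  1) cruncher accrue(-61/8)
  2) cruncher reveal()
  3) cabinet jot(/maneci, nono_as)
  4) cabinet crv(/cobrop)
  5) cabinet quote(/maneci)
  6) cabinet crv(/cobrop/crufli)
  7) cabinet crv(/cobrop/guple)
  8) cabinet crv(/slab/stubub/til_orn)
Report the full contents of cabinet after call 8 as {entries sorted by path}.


>>> cruncher accrue x='-61/8'
:: -61/8
>>> cruncher reveal
:: -61/8
>>> cabinet jot p='/maneci' c='nono_as'
:: overwrote
>>> cabinet crv p='/cobrop'
:: ok
>>> cabinet quote p='/maneci'
:: nono_as
>>> cabinet crv p='/cobrop/crufli'
:: ok
>>> cabinet crv p='/cobrop/guple'
:: ok
>>> cabinet crv p='/slab/stubub/til_orn'
:: ok

Answer: {cobrop/, cobrop/crufli/, cobrop/guple/, jiweheg=tube, maneci=nono_as, slab/, slab/stubub/, slab/stubub/til_orn/}


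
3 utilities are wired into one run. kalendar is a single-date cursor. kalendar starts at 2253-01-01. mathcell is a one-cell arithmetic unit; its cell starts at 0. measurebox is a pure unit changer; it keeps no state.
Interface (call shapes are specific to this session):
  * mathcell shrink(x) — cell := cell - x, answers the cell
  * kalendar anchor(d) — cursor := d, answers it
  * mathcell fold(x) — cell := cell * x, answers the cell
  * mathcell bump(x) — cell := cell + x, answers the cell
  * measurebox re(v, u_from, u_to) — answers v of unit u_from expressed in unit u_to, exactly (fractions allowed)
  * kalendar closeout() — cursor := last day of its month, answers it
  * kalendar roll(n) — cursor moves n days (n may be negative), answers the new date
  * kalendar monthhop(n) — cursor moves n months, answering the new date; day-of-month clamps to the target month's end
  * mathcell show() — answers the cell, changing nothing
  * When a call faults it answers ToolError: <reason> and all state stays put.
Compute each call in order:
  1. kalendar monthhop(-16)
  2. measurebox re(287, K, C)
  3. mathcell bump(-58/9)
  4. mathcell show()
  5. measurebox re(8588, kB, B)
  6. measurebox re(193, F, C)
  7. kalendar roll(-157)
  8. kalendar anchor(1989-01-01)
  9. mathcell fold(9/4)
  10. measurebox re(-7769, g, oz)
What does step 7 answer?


Answer: 2251-03-28

Derivation:
>>> kalendar monthhop n→-16
:: 2251-09-01
>>> measurebox re v→287 u_from→K u_to→C
:: 277/20
>>> mathcell bump x→-58/9
:: -58/9
>>> mathcell show
:: -58/9
>>> measurebox re v→8588 u_from→kB u_to→B
:: 8588000
>>> measurebox re v→193 u_from→F u_to→C
:: 805/9
>>> kalendar roll n→-157
:: 2251-03-28
>>> kalendar anchor d→1989-01-01
:: 1989-01-01
>>> mathcell fold x→9/4
:: -29/2
>>> measurebox re v→-7769 u_from→g u_to→oz
:: -12430400000/45359237


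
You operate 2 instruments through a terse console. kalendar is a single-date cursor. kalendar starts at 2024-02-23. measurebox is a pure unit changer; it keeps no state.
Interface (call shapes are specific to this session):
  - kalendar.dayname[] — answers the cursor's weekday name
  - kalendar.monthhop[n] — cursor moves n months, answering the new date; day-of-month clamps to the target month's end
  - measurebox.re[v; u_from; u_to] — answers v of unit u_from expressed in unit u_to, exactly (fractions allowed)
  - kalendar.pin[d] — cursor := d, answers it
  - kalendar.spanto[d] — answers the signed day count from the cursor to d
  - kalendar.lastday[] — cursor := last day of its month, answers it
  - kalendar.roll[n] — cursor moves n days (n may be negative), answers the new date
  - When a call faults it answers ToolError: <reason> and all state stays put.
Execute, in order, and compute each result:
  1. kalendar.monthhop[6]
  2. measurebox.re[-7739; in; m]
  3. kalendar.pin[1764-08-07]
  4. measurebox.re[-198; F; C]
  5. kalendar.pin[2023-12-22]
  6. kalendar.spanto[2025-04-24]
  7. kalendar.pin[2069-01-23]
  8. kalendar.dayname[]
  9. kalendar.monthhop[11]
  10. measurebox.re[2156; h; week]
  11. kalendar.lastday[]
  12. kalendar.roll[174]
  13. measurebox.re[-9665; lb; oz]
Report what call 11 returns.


> kalendar.monthhop n: 6
:: 2024-08-23
> measurebox.re v: -7739 u_from: in u_to: m
:: -982853/5000
> kalendar.pin d: 1764-08-07
:: 1764-08-07
> measurebox.re v: -198 u_from: F u_to: C
:: -1150/9
> kalendar.pin d: 2023-12-22
:: 2023-12-22
> kalendar.spanto d: 2025-04-24
:: 489
> kalendar.pin d: 2069-01-23
:: 2069-01-23
> kalendar.dayname
:: Wednesday
> kalendar.monthhop n: 11
:: 2069-12-23
> measurebox.re v: 2156 u_from: h u_to: week
:: 77/6
> kalendar.lastday
:: 2069-12-31
> kalendar.roll n: 174
:: 2070-06-23
> measurebox.re v: -9665 u_from: lb u_to: oz
:: -154640

Answer: 2069-12-31


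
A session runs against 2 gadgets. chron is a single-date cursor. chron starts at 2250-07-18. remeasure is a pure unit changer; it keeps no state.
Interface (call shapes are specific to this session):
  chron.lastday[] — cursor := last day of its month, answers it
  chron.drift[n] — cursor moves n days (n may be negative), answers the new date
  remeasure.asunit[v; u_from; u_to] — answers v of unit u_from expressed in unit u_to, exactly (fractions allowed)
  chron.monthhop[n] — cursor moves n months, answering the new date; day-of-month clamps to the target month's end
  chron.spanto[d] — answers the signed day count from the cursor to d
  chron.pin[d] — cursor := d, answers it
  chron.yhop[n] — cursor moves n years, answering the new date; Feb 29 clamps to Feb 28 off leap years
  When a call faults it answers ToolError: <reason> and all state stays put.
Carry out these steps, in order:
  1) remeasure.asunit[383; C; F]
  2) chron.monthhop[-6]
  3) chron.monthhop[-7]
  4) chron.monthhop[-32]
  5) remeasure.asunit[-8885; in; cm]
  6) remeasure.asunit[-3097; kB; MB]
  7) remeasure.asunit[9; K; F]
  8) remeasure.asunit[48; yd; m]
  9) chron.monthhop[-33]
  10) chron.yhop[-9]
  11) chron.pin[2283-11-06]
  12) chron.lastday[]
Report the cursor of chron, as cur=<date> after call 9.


Answer: cur=2244-01-18

Derivation:
Do: asunit[v='383'; u_from='C'; u_to='F']
See: 3607/5
Do: monthhop[n='-6']
See: 2250-01-18
Do: monthhop[n='-7']
See: 2249-06-18
Do: monthhop[n='-32']
See: 2246-10-18
Do: asunit[v='-8885'; u_from='in'; u_to='cm']
See: -225679/10
Do: asunit[v='-3097'; u_from='kB'; u_to='MB']
See: -3097/1000
Do: asunit[v='9'; u_from='K'; u_to='F']
See: -44347/100
Do: asunit[v='48'; u_from='yd'; u_to='m']
See: 27432/625
Do: monthhop[n='-33']
See: 2244-01-18
Do: yhop[n='-9']
See: 2235-01-18
Do: pin[d='2283-11-06']
See: 2283-11-06
Do: lastday[]
See: 2283-11-30


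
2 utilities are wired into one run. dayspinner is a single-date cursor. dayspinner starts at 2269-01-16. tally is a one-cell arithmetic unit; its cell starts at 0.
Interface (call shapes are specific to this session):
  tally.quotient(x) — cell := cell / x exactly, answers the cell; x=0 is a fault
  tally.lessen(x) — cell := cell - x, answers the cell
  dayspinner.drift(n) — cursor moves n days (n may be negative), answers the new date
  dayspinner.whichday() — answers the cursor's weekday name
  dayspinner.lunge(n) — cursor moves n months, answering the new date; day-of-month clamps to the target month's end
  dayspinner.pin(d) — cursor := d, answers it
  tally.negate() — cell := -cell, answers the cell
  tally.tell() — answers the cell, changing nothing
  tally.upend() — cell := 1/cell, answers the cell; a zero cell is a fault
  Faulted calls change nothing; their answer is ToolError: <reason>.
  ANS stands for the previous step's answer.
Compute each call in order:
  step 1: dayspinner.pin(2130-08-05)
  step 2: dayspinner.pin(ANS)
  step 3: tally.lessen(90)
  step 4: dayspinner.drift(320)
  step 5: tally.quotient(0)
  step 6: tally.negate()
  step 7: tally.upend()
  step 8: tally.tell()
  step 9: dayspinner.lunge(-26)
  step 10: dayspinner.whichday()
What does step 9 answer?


Next I call dayspinner.pin using d=2130-08-05, → 2130-08-05.
I call dayspinner.pin using d=ANS, and see 2130-08-05.
I call tally.lessen using x=90, and observe -90.
Invoking dayspinner.drift using n=320: 2131-06-21.
I invoke tally.quotient using x=0, and observe ToolError: division by zero.
Using tally.negate(), giving 90.
Calling tally.upend(), → 1/90.
Invoking tally.tell(): 1/90.
Now I run dayspinner.lunge using n=-26, giving 2129-04-21.
Next I call dayspinner.whichday, — result: Thursday.

Answer: 2129-04-21


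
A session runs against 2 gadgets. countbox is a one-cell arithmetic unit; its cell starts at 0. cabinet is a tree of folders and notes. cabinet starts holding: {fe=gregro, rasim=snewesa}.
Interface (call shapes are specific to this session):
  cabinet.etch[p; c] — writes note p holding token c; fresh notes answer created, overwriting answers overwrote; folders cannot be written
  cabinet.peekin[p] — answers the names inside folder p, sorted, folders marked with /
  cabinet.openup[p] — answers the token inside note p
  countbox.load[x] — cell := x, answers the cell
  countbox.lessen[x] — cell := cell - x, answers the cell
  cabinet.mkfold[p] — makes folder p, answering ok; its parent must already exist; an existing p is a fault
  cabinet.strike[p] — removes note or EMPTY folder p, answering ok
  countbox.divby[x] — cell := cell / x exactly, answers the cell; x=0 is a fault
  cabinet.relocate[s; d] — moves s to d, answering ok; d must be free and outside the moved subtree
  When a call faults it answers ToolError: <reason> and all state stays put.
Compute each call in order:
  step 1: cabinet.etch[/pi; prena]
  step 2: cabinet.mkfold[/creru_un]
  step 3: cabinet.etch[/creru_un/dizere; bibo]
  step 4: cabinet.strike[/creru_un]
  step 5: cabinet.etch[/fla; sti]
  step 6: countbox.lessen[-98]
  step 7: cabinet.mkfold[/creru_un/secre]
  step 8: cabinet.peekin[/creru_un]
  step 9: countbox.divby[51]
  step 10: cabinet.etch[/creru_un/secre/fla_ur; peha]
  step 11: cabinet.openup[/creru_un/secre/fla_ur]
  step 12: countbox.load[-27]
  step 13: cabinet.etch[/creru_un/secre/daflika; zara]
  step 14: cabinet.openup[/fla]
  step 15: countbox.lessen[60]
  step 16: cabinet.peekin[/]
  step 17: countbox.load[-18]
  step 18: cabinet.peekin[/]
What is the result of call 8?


Answer: [dizere, secre/]

Derivation:
// etch(p→/pi, c→prena) ~> created
// mkfold(p→/creru_un) ~> ok
// etch(p→/creru_un/dizere, c→bibo) ~> created
// strike(p→/creru_un) ~> ToolError: not empty
// etch(p→/fla, c→sti) ~> created
// lessen(x→-98) ~> 98
// mkfold(p→/creru_un/secre) ~> ok
// peekin(p→/creru_un) ~> [dizere, secre/]
// divby(x→51) ~> 98/51
// etch(p→/creru_un/secre/fla_ur, c→peha) ~> created
// openup(p→/creru_un/secre/fla_ur) ~> peha
// load(x→-27) ~> -27
// etch(p→/creru_un/secre/daflika, c→zara) ~> created
// openup(p→/fla) ~> sti
// lessen(x→60) ~> -87
// peekin(p→/) ~> [creru_un/, fe, fla, pi, rasim]
// load(x→-18) ~> -18
// peekin(p→/) ~> [creru_un/, fe, fla, pi, rasim]


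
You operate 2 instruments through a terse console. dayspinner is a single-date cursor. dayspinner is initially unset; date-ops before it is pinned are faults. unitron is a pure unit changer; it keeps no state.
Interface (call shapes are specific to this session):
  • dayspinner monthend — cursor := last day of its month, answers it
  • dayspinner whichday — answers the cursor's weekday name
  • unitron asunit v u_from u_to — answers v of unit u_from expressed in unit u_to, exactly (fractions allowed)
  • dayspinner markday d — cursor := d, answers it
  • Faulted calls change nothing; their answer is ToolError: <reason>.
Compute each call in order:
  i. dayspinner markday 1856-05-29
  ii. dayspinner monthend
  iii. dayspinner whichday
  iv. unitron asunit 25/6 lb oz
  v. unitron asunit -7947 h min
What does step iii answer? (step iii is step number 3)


Step: dayspinner markday[d→1856-05-29]
Result: 1856-05-29
Step: dayspinner monthend[]
Result: 1856-05-31
Step: dayspinner whichday[]
Result: Saturday
Step: unitron asunit[v→25/6; u_from→lb; u_to→oz]
Result: 200/3
Step: unitron asunit[v→-7947; u_from→h; u_to→min]
Result: -476820

Answer: Saturday


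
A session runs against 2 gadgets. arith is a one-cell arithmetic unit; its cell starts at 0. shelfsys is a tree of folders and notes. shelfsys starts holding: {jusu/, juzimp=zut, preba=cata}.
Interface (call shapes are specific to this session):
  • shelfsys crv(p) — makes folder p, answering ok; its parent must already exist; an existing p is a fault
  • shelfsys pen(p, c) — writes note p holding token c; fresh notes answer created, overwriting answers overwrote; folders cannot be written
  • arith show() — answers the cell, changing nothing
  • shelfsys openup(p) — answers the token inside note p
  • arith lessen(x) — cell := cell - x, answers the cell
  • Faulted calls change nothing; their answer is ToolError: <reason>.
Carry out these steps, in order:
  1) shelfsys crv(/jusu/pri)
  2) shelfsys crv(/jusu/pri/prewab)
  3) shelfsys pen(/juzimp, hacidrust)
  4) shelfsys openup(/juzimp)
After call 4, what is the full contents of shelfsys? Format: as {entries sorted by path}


Answer: {jusu/, jusu/pri/, jusu/pri/prewab/, juzimp=hacidrust, preba=cata}

Derivation:
# 1. shelfsys crv(p=/jusu/pri) ~> ok
# 2. shelfsys crv(p=/jusu/pri/prewab) ~> ok
# 3. shelfsys pen(p=/juzimp, c=hacidrust) ~> overwrote
# 4. shelfsys openup(p=/juzimp) ~> hacidrust


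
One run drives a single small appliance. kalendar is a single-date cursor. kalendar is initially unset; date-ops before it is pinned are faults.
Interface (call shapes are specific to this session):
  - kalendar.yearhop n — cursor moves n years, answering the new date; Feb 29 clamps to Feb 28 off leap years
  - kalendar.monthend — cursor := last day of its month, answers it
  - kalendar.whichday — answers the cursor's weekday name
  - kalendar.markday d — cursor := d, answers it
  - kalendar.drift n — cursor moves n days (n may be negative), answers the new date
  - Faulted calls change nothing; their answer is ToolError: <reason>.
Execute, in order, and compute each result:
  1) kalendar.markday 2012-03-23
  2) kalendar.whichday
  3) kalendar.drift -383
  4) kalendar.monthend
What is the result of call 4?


Answer: 2011-03-31

Derivation:
I invoke markday passing d: 2012-03-23, and observe 2012-03-23.
I try whichday(), and see Friday.
Using drift passing n: -383, and observe 2011-03-06.
I call monthend(): 2011-03-31.


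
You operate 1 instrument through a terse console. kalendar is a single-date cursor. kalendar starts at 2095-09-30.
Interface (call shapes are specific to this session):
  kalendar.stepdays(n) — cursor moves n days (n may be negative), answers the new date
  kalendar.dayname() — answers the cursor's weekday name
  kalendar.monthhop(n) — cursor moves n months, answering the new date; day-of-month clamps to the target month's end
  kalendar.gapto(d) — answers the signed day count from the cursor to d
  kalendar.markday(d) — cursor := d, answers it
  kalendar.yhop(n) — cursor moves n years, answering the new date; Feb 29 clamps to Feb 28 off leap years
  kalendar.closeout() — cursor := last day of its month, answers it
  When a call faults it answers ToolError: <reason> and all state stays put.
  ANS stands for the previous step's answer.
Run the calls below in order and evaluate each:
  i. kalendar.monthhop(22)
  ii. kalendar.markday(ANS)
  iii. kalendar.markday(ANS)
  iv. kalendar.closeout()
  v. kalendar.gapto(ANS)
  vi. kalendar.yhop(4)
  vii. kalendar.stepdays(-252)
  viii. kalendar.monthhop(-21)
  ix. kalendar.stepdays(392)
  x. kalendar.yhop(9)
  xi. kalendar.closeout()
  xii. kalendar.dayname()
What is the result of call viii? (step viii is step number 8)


Step: monthhop[n=22]
Result: 2097-07-30
Step: markday[d=ANS]
Result: 2097-07-30
Step: markday[d=ANS]
Result: 2097-07-30
Step: closeout[]
Result: 2097-07-31
Step: gapto[d=ANS]
Result: 0
Step: yhop[n=4]
Result: 2101-07-31
Step: stepdays[n=-252]
Result: 2100-11-21
Step: monthhop[n=-21]
Result: 2099-02-21
Step: stepdays[n=392]
Result: 2100-03-20
Step: yhop[n=9]
Result: 2109-03-20
Step: closeout[]
Result: 2109-03-31
Step: dayname[]
Result: Sunday

Answer: 2099-02-21


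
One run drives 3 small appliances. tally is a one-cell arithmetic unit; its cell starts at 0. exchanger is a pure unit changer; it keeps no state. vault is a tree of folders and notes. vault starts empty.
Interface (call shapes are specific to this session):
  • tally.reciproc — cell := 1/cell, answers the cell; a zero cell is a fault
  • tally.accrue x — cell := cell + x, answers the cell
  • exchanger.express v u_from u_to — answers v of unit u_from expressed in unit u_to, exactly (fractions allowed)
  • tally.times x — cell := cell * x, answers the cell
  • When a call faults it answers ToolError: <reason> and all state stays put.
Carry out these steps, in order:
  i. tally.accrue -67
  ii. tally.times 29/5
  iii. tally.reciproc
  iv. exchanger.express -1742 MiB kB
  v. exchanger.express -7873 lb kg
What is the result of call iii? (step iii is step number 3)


Now I run tally.accrue using x=-67, which returns -67.
Using tally.times using x=29/5, — result: -1943/5.
Calling tally.reciproc, yielding -5/1943.
Now I run exchanger.express using v=-1742, u_from=MiB, u_to=kB, → -228327424/125.
I try exchanger.express using v=-7873, u_from=lb, u_to=kg, and observe -357113272901/100000000.

Answer: -5/1943


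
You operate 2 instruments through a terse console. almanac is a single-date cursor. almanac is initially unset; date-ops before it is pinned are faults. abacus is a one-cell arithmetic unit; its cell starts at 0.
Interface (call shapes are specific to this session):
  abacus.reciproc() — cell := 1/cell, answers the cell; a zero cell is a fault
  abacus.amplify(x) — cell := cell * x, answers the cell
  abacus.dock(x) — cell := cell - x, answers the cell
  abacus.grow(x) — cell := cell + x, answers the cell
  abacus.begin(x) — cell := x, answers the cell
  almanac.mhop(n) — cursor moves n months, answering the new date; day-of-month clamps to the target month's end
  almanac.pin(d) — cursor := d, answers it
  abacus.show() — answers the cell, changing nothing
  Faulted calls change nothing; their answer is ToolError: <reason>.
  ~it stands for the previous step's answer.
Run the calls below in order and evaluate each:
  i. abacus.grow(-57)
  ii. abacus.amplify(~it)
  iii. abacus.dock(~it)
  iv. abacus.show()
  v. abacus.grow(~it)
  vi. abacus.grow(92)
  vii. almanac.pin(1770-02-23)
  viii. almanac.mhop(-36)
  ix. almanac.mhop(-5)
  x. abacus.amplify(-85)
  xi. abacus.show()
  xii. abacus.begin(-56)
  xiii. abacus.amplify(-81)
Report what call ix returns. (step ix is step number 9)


[in] abacus.grow -57
= -57
[in] abacus.amplify ~it
= 3249
[in] abacus.dock ~it
= 0
[in] abacus.show
= 0
[in] abacus.grow ~it
= 0
[in] abacus.grow 92
= 92
[in] almanac.pin 1770-02-23
= 1770-02-23
[in] almanac.mhop -36
= 1767-02-23
[in] almanac.mhop -5
= 1766-09-23
[in] abacus.amplify -85
= -7820
[in] abacus.show
= -7820
[in] abacus.begin -56
= -56
[in] abacus.amplify -81
= 4536

Answer: 1766-09-23


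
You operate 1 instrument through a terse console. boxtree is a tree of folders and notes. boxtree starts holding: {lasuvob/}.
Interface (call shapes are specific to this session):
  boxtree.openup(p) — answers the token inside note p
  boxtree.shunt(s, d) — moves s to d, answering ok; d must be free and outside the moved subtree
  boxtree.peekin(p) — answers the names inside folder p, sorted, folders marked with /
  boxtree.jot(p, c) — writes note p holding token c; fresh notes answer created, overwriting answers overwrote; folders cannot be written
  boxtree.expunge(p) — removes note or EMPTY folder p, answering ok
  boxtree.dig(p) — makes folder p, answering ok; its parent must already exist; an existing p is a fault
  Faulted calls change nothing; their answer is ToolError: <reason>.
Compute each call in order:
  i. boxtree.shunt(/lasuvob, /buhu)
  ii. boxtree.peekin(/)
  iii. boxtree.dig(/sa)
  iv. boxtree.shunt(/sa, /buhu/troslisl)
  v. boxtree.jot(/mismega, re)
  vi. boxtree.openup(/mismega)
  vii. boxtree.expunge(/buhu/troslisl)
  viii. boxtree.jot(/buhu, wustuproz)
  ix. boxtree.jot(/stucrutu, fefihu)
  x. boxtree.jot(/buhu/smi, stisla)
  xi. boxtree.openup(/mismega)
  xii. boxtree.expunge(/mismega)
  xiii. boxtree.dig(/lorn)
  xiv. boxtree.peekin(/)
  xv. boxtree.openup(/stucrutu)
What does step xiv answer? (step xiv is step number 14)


-> boxtree.shunt(s='/lasuvob', d='/buhu')
<- ok
-> boxtree.peekin(p='/')
<- [buhu/]
-> boxtree.dig(p='/sa')
<- ok
-> boxtree.shunt(s='/sa', d='/buhu/troslisl')
<- ok
-> boxtree.jot(p='/mismega', c='re')
<- created
-> boxtree.openup(p='/mismega')
<- re
-> boxtree.expunge(p='/buhu/troslisl')
<- ok
-> boxtree.jot(p='/buhu', c='wustuproz')
<- ToolError: is a directory
-> boxtree.jot(p='/stucrutu', c='fefihu')
<- created
-> boxtree.jot(p='/buhu/smi', c='stisla')
<- created
-> boxtree.openup(p='/mismega')
<- re
-> boxtree.expunge(p='/mismega')
<- ok
-> boxtree.dig(p='/lorn')
<- ok
-> boxtree.peekin(p='/')
<- [buhu/, lorn/, stucrutu]
-> boxtree.openup(p='/stucrutu')
<- fefihu

Answer: [buhu/, lorn/, stucrutu]


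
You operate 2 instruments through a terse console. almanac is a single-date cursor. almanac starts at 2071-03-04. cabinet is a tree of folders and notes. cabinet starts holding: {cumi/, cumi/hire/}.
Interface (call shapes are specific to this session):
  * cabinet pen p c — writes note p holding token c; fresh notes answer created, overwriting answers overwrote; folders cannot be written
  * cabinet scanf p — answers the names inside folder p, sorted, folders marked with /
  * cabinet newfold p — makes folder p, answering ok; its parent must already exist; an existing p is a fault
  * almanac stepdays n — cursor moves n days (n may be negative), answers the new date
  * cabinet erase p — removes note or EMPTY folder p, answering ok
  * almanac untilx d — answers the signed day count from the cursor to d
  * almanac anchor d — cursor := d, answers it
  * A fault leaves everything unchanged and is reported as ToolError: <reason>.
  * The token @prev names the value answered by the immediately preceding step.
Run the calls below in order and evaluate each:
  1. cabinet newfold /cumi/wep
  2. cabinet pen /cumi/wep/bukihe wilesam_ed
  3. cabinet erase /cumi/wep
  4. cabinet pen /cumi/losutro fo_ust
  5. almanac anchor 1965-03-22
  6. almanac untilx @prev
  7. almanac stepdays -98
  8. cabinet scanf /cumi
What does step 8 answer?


I invoke cabinet newfold using p='/cumi/wep', and observe ok.
Then cabinet pen using p='/cumi/wep/bukihe', c='wilesam_ed', and see created.
Invoking cabinet erase using p='/cumi/wep', yielding ToolError: not empty.
I invoke cabinet pen using p='/cumi/losutro', c='fo_ust', giving created.
I try almanac anchor using d='1965-03-22', — result: 1965-03-22.
I try almanac untilx using d='@prev', and observe 0.
I use almanac stepdays using n='-98', which returns 1964-12-14.
I invoke cabinet scanf using p='/cumi', which returns [hire/, losutro, wep/].

Answer: [hire/, losutro, wep/]


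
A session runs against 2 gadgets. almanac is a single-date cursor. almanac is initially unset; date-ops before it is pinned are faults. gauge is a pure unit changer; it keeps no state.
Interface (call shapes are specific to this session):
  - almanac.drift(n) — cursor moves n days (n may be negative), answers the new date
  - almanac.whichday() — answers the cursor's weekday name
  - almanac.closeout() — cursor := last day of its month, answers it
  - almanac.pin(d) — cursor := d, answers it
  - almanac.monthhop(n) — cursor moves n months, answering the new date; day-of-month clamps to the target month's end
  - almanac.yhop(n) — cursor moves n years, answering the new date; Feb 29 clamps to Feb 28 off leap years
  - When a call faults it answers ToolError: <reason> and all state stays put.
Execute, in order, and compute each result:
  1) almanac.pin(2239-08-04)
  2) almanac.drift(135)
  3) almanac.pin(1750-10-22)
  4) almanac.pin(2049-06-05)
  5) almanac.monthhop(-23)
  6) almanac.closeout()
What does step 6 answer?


>>> almanac.pin d: 2239-08-04
[out] 2239-08-04
>>> almanac.drift n: 135
[out] 2239-12-17
>>> almanac.pin d: 1750-10-22
[out] 1750-10-22
>>> almanac.pin d: 2049-06-05
[out] 2049-06-05
>>> almanac.monthhop n: -23
[out] 2047-07-05
>>> almanac.closeout
[out] 2047-07-31

Answer: 2047-07-31


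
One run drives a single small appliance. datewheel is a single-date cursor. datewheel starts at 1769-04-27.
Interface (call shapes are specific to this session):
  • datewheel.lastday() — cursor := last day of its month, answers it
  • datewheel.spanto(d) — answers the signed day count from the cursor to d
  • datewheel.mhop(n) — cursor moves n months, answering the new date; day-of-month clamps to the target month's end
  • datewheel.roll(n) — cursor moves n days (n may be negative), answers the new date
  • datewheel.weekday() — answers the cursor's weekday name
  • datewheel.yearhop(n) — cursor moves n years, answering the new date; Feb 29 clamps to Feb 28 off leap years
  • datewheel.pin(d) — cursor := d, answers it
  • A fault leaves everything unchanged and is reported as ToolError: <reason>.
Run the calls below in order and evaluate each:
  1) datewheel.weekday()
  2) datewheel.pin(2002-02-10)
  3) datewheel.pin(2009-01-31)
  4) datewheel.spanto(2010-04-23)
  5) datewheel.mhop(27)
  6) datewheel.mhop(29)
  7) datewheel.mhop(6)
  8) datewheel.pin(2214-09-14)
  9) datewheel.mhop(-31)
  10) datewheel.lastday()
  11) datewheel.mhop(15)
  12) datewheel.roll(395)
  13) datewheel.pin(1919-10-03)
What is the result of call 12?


Answer: 2214-06-28

Derivation:
Using datewheel.weekday, which returns Thursday.
Now I run datewheel.pin passing d→2002-02-10, and observe 2002-02-10.
I call datewheel.pin passing d→2009-01-31, yielding 2009-01-31.
I call datewheel.spanto passing d→2010-04-23, and observe 447.
Now I run datewheel.mhop passing n→27, which returns 2011-04-30.
Then datewheel.mhop passing n→29, and observe 2013-09-30.
I use datewheel.mhop passing n→6, and get 2014-03-30.
I invoke datewheel.pin passing d→2214-09-14, and see 2214-09-14.
Invoking datewheel.mhop passing n→-31, and get 2212-02-14.
Next I call datewheel.lastday(), and get 2212-02-29.
Using datewheel.mhop passing n→15, and see 2213-05-29.
Invoking datewheel.roll passing n→395, and observe 2214-06-28.
Then datewheel.pin passing d→1919-10-03, — result: 1919-10-03.


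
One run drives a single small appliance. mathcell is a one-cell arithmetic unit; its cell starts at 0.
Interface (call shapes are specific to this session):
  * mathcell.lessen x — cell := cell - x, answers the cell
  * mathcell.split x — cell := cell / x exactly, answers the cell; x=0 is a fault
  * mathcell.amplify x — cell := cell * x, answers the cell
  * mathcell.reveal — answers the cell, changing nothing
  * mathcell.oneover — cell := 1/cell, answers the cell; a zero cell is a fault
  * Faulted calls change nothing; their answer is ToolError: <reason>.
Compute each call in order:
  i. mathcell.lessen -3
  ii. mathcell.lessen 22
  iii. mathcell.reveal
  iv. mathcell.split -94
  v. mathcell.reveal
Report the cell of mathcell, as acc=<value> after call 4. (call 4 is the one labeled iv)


Answer: acc=19/94

Derivation:
Step: mathcell.lessen[x: -3]
Result: 3
Step: mathcell.lessen[x: 22]
Result: -19
Step: mathcell.reveal[]
Result: -19
Step: mathcell.split[x: -94]
Result: 19/94
Step: mathcell.reveal[]
Result: 19/94
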